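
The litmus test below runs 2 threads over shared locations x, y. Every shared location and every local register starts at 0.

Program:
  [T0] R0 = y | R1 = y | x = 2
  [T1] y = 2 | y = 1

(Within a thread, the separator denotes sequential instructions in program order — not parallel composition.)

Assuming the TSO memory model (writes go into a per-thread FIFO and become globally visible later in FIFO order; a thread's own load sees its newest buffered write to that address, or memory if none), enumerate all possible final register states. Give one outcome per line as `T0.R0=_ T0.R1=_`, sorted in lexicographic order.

T0.R0=0 T0.R1=0
T0.R0=0 T0.R1=1
T0.R0=0 T0.R1=2
T0.R0=1 T0.R1=1
T0.R0=2 T0.R1=1
T0.R0=2 T0.R1=2

outcome vector order: (T0.R0,T0.R1)
|TSO outcomes| = 6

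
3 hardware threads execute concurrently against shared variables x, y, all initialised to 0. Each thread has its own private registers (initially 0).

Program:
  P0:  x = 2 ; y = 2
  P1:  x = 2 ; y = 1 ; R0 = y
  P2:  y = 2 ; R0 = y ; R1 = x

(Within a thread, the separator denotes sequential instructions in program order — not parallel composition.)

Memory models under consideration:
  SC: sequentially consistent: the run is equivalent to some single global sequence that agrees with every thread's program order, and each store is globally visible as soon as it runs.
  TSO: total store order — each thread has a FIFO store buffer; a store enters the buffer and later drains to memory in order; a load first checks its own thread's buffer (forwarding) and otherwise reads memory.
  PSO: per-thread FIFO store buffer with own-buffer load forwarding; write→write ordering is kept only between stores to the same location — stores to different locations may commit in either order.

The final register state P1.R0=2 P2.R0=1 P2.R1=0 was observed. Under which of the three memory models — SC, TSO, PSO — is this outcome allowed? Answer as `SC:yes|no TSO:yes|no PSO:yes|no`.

SC:no TSO:no PSO:yes

outcome vector order: (P1.R0,P2.R0,P2.R1)
[SC] allowed = {(1,1,2) (1,2,0) (1,2,2) (2,1,2) (2,2,0) (2,2,2)}
[TSO] allowed = {(1,1,2) (1,2,0) (1,2,2) (2,1,2) (2,2,0) (2,2,2)}
[PSO] allowed = {(1,1,0) (1,1,2) (1,2,0) (1,2,2) (2,1,0) (2,1,2) (2,2,0) (2,2,2)}
target (2,1,0) ∈ {PSO}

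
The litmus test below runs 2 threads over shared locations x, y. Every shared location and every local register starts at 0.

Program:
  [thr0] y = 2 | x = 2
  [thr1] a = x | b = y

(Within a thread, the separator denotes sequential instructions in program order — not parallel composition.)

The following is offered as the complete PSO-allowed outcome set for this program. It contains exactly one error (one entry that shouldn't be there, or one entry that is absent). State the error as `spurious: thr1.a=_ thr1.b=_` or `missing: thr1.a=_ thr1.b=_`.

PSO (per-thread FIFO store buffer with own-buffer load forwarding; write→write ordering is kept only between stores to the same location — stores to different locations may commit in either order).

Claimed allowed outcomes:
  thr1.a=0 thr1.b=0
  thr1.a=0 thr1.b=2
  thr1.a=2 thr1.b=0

missing: thr1.a=2 thr1.b=2

outcome vector order: (thr1.a,thr1.b)
under PSO → (0,0), (0,2), (2,0), (2,2)
PSO∖claimed = {(2,2)}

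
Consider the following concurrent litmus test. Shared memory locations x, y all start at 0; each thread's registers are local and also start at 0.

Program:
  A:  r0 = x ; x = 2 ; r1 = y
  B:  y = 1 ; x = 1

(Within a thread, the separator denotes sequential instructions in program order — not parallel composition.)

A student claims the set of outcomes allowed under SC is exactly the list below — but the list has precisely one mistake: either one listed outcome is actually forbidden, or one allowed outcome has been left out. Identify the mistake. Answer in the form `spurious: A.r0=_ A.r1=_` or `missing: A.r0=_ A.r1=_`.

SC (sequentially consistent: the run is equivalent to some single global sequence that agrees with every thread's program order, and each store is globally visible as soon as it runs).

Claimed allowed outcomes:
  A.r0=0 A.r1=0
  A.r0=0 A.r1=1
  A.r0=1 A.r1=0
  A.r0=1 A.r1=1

spurious: A.r0=1 A.r1=0

outcome vector order: (A.r0,A.r1)
SC (3): (0,0), (0,1), (1,1)
claimed∖SC = {(1,0)}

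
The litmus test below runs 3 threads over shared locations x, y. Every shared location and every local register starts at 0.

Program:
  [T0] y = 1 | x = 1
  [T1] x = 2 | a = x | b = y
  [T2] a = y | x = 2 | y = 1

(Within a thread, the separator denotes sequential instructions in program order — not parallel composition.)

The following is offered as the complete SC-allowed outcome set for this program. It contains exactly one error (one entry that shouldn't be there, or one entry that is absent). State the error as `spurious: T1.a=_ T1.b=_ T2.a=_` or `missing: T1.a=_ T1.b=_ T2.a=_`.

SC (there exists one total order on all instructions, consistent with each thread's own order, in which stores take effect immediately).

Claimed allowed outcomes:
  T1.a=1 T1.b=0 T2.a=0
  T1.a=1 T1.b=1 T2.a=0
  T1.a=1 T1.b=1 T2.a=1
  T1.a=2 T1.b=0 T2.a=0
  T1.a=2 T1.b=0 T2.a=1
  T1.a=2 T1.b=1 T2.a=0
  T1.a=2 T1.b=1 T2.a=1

spurious: T1.a=1 T1.b=0 T2.a=0

outcome vector order: (T1.a,T1.b,T2.a)
under SC → 1/1/0; 1/1/1; 2/0/0; 2/0/1; 2/1/0; 2/1/1
claimed∖SC = {1/0/0}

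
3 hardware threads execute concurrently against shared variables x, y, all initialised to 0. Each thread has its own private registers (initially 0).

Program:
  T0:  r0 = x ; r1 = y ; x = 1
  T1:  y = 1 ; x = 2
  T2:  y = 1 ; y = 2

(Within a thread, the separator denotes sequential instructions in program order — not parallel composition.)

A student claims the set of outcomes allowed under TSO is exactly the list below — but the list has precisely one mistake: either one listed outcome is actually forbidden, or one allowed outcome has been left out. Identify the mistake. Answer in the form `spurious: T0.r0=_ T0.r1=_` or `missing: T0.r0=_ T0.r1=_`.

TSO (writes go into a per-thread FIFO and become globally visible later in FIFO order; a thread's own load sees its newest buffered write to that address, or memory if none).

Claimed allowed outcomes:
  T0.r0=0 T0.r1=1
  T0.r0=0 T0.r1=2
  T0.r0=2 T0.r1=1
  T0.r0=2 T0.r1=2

missing: T0.r0=0 T0.r1=0

outcome vector order: (T0.r0,T0.r1)
[TSO] allowed = {00; 01; 02; 21; 22}
TSO∖claimed = {00}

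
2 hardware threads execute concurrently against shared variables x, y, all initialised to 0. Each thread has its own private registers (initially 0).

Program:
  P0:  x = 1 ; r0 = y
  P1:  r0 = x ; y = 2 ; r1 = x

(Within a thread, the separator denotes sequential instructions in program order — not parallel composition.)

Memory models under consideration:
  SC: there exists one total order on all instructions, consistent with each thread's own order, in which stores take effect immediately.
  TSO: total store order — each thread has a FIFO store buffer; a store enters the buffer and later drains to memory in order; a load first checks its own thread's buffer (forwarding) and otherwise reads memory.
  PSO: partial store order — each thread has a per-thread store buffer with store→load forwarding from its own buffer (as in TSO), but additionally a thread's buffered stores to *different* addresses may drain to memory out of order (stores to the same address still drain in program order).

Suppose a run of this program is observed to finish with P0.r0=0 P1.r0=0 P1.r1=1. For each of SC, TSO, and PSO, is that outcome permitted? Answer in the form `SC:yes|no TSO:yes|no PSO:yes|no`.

outcome vector order: (P0.r0,P1.r0,P1.r1)
under SC → (0,0,1), (0,1,1), (2,0,0), (2,0,1), (2,1,1)
under TSO → (0,0,0), (0,0,1), (0,1,1), (2,0,0), (2,0,1), (2,1,1)
under PSO → (0,0,0), (0,0,1), (0,1,1), (2,0,0), (2,0,1), (2,1,1)
target (0,0,1) ∈ {SC,TSO,PSO}

SC:yes TSO:yes PSO:yes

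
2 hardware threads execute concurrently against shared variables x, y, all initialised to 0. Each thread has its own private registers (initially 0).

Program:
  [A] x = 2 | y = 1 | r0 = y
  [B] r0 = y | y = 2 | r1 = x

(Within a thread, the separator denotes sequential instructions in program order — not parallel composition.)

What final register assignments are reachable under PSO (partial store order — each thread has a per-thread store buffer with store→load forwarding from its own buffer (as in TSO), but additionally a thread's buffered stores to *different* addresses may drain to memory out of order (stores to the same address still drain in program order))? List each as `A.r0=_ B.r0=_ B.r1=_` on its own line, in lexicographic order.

outcome vector order: (A.r0,B.r0,B.r1)
|PSO outcomes| = 8

A.r0=1 B.r0=0 B.r1=0
A.r0=1 B.r0=0 B.r1=2
A.r0=1 B.r0=1 B.r1=0
A.r0=1 B.r0=1 B.r1=2
A.r0=2 B.r0=0 B.r1=0
A.r0=2 B.r0=0 B.r1=2
A.r0=2 B.r0=1 B.r1=0
A.r0=2 B.r0=1 B.r1=2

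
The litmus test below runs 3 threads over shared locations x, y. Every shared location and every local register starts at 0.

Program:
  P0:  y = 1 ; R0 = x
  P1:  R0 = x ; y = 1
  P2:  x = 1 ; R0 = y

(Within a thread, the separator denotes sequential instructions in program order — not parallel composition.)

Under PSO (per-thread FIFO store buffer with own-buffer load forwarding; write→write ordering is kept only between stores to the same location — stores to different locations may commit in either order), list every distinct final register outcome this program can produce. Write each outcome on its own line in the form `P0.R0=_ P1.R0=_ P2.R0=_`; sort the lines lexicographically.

P0.R0=0 P1.R0=0 P2.R0=0
P0.R0=0 P1.R0=0 P2.R0=1
P0.R0=0 P1.R0=1 P2.R0=0
P0.R0=0 P1.R0=1 P2.R0=1
P0.R0=1 P1.R0=0 P2.R0=0
P0.R0=1 P1.R0=0 P2.R0=1
P0.R0=1 P1.R0=1 P2.R0=0
P0.R0=1 P1.R0=1 P2.R0=1

outcome vector order: (P0.R0,P1.R0,P2.R0)
|PSO outcomes| = 8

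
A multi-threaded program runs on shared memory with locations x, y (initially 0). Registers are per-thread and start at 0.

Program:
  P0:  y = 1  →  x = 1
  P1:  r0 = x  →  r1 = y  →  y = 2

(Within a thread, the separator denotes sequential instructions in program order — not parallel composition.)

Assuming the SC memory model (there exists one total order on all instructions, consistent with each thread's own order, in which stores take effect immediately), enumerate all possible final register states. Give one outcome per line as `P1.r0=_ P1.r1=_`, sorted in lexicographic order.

P1.r0=0 P1.r1=0
P1.r0=0 P1.r1=1
P1.r0=1 P1.r1=1

outcome vector order: (P1.r0,P1.r1)
|SC outcomes| = 3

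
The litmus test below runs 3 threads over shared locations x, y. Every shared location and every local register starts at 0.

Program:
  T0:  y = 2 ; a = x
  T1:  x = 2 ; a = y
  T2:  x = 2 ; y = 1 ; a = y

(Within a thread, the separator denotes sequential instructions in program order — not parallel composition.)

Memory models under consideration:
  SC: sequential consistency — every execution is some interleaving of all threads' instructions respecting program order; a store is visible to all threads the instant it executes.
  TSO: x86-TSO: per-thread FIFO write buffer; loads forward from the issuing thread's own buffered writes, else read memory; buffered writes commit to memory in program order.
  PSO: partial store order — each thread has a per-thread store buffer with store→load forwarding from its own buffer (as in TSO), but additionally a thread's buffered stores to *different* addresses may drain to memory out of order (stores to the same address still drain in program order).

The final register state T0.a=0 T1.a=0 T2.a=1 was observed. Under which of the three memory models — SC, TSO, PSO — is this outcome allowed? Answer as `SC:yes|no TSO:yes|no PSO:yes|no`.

SC:no TSO:yes PSO:yes

outcome vector order: (T0.a,T1.a,T2.a)
SC (8): 0/1/1; 0/2/1; 2/0/1; 2/0/2; 2/1/1; 2/1/2; 2/2/1; 2/2/2
TSO (12): 0/0/1; 0/0/2; 0/1/1; 0/1/2; 0/2/1; 0/2/2; 2/0/1; 2/0/2; 2/1/1; 2/1/2; 2/2/1; 2/2/2
PSO (12): 0/0/1; 0/0/2; 0/1/1; 0/1/2; 0/2/1; 0/2/2; 2/0/1; 2/0/2; 2/1/1; 2/1/2; 2/2/1; 2/2/2
target 0/0/1 ∈ {TSO,PSO}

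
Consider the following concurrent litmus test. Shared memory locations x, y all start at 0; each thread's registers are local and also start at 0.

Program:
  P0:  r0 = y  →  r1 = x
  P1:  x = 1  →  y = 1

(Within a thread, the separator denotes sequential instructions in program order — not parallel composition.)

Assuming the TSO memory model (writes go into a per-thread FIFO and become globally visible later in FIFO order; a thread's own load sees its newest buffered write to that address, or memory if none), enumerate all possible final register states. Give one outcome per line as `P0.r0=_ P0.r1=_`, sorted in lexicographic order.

P0.r0=0 P0.r1=0
P0.r0=0 P0.r1=1
P0.r0=1 P0.r1=1

outcome vector order: (P0.r0,P0.r1)
|TSO outcomes| = 3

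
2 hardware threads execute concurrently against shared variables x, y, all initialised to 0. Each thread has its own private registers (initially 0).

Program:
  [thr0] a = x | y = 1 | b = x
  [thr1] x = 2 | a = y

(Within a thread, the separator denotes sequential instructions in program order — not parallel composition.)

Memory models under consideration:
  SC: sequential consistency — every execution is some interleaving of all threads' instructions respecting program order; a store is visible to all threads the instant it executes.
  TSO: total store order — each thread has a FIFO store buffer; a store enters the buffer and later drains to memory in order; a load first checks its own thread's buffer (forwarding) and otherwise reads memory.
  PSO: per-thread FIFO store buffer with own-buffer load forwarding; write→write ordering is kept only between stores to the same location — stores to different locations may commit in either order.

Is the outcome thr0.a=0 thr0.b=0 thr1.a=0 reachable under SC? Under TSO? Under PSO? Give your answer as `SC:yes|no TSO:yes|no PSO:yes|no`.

SC:no TSO:yes PSO:yes

outcome vector order: (thr0.a,thr0.b,thr1.a)
SC (5): 001; 020; 021; 220; 221
TSO (6): 000; 001; 020; 021; 220; 221
PSO (6): 000; 001; 020; 021; 220; 221
target 000 ∈ {TSO,PSO}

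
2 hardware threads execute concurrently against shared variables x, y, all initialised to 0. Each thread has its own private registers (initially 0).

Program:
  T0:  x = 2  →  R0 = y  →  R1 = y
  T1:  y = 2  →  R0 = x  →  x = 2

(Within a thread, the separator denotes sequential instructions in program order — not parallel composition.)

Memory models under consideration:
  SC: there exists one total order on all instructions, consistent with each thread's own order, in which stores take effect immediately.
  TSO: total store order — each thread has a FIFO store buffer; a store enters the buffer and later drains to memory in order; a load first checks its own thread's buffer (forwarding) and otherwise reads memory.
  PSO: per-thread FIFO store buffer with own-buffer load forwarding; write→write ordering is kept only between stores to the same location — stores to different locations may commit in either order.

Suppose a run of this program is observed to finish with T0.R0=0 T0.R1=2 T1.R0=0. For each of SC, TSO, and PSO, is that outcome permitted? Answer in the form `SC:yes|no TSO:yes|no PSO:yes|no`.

SC:no TSO:yes PSO:yes

outcome vector order: (T0.R0,T0.R1,T1.R0)
[SC] allowed = {(0,0,2), (0,2,2), (2,2,0), (2,2,2)}
[TSO] allowed = {(0,0,0), (0,0,2), (0,2,0), (0,2,2), (2,2,0), (2,2,2)}
[PSO] allowed = {(0,0,0), (0,0,2), (0,2,0), (0,2,2), (2,2,0), (2,2,2)}
target (0,2,0) ∈ {TSO,PSO}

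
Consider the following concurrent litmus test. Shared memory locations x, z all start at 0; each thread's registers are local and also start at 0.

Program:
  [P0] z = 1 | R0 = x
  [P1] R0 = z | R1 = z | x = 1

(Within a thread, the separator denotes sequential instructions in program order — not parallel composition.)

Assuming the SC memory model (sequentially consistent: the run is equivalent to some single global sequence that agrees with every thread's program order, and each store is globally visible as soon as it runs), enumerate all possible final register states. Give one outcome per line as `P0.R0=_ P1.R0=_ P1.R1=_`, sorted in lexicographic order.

outcome vector order: (P0.R0,P1.R0,P1.R1)
|SC outcomes| = 6

P0.R0=0 P1.R0=0 P1.R1=0
P0.R0=0 P1.R0=0 P1.R1=1
P0.R0=0 P1.R0=1 P1.R1=1
P0.R0=1 P1.R0=0 P1.R1=0
P0.R0=1 P1.R0=0 P1.R1=1
P0.R0=1 P1.R0=1 P1.R1=1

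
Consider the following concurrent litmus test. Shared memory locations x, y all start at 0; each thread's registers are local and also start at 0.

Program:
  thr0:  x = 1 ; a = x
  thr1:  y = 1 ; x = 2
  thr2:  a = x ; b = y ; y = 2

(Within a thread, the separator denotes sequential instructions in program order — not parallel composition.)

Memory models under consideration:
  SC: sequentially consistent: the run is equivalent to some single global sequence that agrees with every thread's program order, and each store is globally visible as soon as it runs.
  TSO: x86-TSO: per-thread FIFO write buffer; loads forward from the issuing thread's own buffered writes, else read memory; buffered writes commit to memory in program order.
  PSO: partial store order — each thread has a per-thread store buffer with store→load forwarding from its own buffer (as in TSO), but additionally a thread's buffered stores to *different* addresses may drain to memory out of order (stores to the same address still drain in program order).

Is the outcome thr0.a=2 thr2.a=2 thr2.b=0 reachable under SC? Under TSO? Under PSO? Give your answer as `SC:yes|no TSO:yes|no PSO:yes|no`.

SC:no TSO:no PSO:yes

outcome vector order: (thr0.a,thr2.a,thr2.b)
SC (10): (1,0,0); (1,0,1); (1,1,0); (1,1,1); (1,2,1); (2,0,0); (2,0,1); (2,1,0); (2,1,1); (2,2,1)
TSO (10): (1,0,0); (1,0,1); (1,1,0); (1,1,1); (1,2,1); (2,0,0); (2,0,1); (2,1,0); (2,1,1); (2,2,1)
PSO (12): (1,0,0); (1,0,1); (1,1,0); (1,1,1); (1,2,0); (1,2,1); (2,0,0); (2,0,1); (2,1,0); (2,1,1); (2,2,0); (2,2,1)
target (2,2,0) ∈ {PSO}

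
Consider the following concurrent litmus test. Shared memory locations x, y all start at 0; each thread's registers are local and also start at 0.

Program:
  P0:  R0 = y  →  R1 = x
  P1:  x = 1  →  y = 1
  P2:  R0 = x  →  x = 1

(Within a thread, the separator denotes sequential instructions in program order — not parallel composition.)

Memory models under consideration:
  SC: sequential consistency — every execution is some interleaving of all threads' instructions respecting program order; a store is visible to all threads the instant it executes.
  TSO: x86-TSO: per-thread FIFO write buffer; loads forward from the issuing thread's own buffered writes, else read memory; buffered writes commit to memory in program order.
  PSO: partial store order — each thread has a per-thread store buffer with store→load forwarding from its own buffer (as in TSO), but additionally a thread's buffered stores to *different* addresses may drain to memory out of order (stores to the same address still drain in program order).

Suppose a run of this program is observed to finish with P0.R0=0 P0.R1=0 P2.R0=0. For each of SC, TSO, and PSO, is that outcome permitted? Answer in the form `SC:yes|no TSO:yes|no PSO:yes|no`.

outcome vector order: (P0.R0,P0.R1,P2.R0)
[SC] allowed = {000 001 010 011 110 111}
[TSO] allowed = {000 001 010 011 110 111}
[PSO] allowed = {000 001 010 011 100 101 110 111}
target 000 ∈ {SC,TSO,PSO}

SC:yes TSO:yes PSO:yes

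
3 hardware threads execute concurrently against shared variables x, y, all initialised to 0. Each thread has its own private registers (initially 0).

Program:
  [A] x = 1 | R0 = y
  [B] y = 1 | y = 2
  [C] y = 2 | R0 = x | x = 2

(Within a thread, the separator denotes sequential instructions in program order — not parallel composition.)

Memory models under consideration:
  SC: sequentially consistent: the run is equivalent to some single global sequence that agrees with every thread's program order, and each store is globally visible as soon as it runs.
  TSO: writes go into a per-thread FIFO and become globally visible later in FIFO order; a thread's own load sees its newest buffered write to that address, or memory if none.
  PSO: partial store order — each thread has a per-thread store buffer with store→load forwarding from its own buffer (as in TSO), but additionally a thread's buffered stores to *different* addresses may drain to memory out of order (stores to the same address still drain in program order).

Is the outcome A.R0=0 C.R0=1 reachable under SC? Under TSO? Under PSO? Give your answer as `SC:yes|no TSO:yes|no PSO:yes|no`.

SC:yes TSO:yes PSO:yes

outcome vector order: (A.R0,C.R0)
SC: 5 outcomes — {<0 1> <1 0> <1 1> <2 0> <2 1>}
TSO: 6 outcomes — {<0 0> <0 1> <1 0> <1 1> <2 0> <2 1>}
PSO: 6 outcomes — {<0 0> <0 1> <1 0> <1 1> <2 0> <2 1>}
target <0 1> ∈ {SC,TSO,PSO}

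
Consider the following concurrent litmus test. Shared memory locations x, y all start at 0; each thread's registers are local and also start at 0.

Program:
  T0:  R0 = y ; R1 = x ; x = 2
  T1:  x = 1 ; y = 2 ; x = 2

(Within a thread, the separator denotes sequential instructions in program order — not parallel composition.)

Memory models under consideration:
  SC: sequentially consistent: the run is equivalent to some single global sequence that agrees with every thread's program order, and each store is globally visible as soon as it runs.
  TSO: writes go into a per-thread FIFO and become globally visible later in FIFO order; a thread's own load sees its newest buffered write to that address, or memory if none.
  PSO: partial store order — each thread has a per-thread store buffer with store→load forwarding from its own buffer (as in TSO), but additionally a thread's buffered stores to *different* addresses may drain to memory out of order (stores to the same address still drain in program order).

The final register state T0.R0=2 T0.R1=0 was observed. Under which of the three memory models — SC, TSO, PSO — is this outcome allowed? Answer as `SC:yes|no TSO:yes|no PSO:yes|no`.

outcome vector order: (T0.R0,T0.R1)
[SC] allowed = {(0,0); (0,1); (0,2); (2,1); (2,2)}
[TSO] allowed = {(0,0); (0,1); (0,2); (2,1); (2,2)}
[PSO] allowed = {(0,0); (0,1); (0,2); (2,0); (2,1); (2,2)}
target (2,0) ∈ {PSO}

SC:no TSO:no PSO:yes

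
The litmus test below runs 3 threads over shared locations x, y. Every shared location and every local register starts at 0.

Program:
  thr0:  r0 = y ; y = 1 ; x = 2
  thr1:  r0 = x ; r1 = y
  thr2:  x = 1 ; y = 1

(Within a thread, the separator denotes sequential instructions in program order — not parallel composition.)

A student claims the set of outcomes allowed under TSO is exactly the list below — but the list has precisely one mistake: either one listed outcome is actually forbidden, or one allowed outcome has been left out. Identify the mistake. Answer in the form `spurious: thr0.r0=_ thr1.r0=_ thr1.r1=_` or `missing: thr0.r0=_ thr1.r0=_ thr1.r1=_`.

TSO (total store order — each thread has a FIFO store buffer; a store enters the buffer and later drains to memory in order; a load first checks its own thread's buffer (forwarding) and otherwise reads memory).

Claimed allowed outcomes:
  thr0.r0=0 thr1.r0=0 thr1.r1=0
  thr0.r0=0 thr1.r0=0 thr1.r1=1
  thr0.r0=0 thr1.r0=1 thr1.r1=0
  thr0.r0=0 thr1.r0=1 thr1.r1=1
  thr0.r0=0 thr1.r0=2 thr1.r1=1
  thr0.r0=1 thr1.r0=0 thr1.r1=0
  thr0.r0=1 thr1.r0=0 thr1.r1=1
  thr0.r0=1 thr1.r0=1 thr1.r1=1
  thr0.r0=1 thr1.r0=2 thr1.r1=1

missing: thr0.r0=1 thr1.r0=1 thr1.r1=0

outcome vector order: (thr0.r0,thr1.r0,thr1.r1)
TSO: 10 outcomes — {0/0/0 0/0/1 0/1/0 0/1/1 0/2/1 1/0/0 1/0/1 1/1/0 1/1/1 1/2/1}
TSO∖claimed = {1/1/0}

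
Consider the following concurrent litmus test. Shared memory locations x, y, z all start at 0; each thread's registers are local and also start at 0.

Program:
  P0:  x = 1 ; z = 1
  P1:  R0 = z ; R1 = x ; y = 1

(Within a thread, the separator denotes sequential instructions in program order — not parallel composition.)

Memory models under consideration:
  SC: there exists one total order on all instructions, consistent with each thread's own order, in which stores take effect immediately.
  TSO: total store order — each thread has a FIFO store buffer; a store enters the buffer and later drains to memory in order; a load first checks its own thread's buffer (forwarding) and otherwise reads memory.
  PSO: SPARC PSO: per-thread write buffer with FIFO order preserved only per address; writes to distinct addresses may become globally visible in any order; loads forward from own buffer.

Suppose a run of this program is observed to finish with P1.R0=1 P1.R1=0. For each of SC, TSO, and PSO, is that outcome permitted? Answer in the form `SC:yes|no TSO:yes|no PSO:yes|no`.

outcome vector order: (P1.R0,P1.R1)
SC: 3 outcomes — {00 01 11}
TSO: 3 outcomes — {00 01 11}
PSO: 4 outcomes — {00 01 10 11}
target 10 ∈ {PSO}

SC:no TSO:no PSO:yes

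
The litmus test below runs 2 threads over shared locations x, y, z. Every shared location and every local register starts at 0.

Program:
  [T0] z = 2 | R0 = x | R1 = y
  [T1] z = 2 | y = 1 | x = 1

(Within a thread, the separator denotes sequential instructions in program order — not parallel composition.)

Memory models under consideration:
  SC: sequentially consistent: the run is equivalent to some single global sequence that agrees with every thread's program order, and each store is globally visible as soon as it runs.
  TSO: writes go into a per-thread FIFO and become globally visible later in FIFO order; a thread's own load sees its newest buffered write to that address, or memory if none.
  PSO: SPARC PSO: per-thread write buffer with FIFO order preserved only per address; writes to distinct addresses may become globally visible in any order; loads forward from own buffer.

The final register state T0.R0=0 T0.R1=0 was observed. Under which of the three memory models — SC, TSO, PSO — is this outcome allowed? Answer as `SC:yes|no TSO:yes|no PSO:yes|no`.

SC:yes TSO:yes PSO:yes

outcome vector order: (T0.R0,T0.R1)
SC (3): 00; 01; 11
TSO (3): 00; 01; 11
PSO (4): 00; 01; 10; 11
target 00 ∈ {SC,TSO,PSO}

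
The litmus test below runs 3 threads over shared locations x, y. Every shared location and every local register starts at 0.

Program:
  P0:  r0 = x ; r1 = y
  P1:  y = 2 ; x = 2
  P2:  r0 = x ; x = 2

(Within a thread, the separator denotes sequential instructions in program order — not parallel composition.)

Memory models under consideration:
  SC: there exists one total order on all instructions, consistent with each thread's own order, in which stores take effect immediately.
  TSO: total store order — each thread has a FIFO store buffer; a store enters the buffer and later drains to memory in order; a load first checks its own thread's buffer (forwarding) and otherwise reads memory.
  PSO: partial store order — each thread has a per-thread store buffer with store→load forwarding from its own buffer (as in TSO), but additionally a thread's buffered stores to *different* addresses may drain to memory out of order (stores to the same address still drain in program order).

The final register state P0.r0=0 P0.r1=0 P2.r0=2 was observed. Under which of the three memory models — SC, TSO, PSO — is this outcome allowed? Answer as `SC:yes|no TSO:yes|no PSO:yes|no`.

SC:yes TSO:yes PSO:yes

outcome vector order: (P0.r0,P0.r1,P2.r0)
[SC] allowed = {0/0/0; 0/0/2; 0/2/0; 0/2/2; 2/0/0; 2/2/0; 2/2/2}
[TSO] allowed = {0/0/0; 0/0/2; 0/2/0; 0/2/2; 2/0/0; 2/2/0; 2/2/2}
[PSO] allowed = {0/0/0; 0/0/2; 0/2/0; 0/2/2; 2/0/0; 2/0/2; 2/2/0; 2/2/2}
target 0/0/2 ∈ {SC,TSO,PSO}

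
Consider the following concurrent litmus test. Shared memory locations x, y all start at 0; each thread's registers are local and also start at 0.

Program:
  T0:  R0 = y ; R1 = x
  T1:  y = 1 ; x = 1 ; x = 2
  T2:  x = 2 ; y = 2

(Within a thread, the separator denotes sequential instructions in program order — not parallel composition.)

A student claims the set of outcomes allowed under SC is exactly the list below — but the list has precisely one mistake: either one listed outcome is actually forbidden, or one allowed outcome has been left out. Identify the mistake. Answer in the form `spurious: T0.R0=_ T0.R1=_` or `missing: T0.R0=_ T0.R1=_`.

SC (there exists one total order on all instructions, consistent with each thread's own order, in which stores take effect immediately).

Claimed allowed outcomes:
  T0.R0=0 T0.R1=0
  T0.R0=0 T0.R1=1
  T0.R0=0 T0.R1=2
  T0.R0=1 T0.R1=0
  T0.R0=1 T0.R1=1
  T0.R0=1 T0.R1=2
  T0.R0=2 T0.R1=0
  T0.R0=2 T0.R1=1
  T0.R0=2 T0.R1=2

spurious: T0.R0=2 T0.R1=0

outcome vector order: (T0.R0,T0.R1)
under SC → 0/0, 0/1, 0/2, 1/0, 1/1, 1/2, 2/1, 2/2
claimed∖SC = {2/0}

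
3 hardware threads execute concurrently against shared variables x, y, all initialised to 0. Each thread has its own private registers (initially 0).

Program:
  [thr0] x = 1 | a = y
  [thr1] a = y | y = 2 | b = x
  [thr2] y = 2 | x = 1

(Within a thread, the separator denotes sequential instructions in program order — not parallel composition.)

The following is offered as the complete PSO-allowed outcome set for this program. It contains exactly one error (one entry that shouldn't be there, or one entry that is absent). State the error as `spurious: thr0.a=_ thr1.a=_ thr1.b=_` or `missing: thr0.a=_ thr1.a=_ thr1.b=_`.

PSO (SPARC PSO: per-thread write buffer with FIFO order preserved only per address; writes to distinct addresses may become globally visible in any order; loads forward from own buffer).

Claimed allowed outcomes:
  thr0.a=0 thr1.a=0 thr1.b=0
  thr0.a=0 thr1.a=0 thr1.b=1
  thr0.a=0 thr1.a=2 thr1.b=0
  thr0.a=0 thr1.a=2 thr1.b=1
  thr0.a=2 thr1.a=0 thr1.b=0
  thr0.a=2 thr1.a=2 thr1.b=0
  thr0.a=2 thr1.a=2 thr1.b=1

missing: thr0.a=2 thr1.a=0 thr1.b=1

outcome vector order: (thr0.a,thr1.a,thr1.b)
PSO (8): (0,0,0) (0,0,1) (0,2,0) (0,2,1) (2,0,0) (2,0,1) (2,2,0) (2,2,1)
PSO∖claimed = {(2,0,1)}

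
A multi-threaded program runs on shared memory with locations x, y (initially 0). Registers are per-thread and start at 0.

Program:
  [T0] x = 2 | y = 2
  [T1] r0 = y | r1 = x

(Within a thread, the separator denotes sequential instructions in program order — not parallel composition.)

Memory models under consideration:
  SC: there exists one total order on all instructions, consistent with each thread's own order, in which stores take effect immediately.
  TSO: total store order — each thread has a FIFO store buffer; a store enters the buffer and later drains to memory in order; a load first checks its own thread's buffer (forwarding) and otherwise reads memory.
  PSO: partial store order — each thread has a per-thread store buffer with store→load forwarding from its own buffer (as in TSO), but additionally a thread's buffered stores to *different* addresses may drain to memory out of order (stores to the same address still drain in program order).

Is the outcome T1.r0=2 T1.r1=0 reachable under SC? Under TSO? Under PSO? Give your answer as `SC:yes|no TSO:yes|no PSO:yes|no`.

SC:no TSO:no PSO:yes

outcome vector order: (T1.r0,T1.r1)
SC (3): <0 0>, <0 2>, <2 2>
TSO (3): <0 0>, <0 2>, <2 2>
PSO (4): <0 0>, <0 2>, <2 0>, <2 2>
target <2 0> ∈ {PSO}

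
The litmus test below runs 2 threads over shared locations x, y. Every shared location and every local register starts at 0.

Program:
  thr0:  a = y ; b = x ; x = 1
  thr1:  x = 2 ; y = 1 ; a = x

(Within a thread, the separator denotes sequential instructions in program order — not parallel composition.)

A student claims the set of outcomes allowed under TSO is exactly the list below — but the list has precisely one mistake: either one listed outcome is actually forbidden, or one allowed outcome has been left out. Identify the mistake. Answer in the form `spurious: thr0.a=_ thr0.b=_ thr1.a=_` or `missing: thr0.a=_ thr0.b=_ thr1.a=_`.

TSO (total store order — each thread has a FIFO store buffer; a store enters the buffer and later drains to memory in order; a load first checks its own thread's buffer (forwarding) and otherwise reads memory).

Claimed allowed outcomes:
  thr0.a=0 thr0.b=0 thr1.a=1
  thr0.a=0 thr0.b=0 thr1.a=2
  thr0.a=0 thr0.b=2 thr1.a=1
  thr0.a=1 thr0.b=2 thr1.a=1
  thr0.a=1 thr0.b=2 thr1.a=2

missing: thr0.a=0 thr0.b=2 thr1.a=2

outcome vector order: (thr0.a,thr0.b,thr1.a)
TSO: 6 outcomes — {0/0/1, 0/0/2, 0/2/1, 0/2/2, 1/2/1, 1/2/2}
TSO∖claimed = {0/2/2}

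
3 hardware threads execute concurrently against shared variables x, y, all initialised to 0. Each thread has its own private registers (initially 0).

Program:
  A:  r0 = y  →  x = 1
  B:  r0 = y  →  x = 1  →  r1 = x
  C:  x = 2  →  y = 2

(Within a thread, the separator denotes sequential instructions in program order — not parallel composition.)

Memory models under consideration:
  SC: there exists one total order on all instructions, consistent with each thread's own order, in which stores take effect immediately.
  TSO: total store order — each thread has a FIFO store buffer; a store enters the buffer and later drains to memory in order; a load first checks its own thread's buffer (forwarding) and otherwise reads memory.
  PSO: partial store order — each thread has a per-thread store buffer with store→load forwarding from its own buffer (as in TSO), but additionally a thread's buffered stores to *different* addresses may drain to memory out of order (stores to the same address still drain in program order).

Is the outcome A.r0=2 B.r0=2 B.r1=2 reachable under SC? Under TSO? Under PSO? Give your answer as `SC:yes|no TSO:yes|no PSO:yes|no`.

outcome vector order: (A.r0,B.r0,B.r1)
SC: 6 outcomes — {001; 002; 021; 201; 202; 221}
TSO: 6 outcomes — {001; 002; 021; 201; 202; 221}
PSO: 8 outcomes — {001; 002; 021; 022; 201; 202; 221; 222}
target 222 ∈ {PSO}

SC:no TSO:no PSO:yes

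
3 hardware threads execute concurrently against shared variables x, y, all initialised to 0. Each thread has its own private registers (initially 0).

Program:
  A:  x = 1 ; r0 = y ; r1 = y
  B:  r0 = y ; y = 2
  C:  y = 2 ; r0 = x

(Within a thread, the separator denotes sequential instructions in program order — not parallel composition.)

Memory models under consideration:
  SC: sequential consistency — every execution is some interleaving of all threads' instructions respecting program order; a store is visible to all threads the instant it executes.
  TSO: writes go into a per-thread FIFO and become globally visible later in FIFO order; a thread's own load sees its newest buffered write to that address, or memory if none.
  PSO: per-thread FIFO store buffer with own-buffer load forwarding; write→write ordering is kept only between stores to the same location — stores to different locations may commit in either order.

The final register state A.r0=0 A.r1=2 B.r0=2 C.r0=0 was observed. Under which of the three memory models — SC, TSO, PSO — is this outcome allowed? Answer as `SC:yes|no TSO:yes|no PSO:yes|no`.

SC:no TSO:yes PSO:yes

outcome vector order: (A.r0,A.r1,B.r0,C.r0)
under SC → <0 0 0 1> <0 0 2 1> <0 2 0 1> <0 2 2 1> <2 2 0 0> <2 2 0 1> <2 2 2 0> <2 2 2 1>
under TSO → <0 0 0 0> <0 0 0 1> <0 0 2 0> <0 0 2 1> <0 2 0 0> <0 2 0 1> <0 2 2 0> <0 2 2 1> <2 2 0 0> <2 2 0 1> <2 2 2 0> <2 2 2 1>
under PSO → <0 0 0 0> <0 0 0 1> <0 0 2 0> <0 0 2 1> <0 2 0 0> <0 2 0 1> <0 2 2 0> <0 2 2 1> <2 2 0 0> <2 2 0 1> <2 2 2 0> <2 2 2 1>
target <0 2 2 0> ∈ {TSO,PSO}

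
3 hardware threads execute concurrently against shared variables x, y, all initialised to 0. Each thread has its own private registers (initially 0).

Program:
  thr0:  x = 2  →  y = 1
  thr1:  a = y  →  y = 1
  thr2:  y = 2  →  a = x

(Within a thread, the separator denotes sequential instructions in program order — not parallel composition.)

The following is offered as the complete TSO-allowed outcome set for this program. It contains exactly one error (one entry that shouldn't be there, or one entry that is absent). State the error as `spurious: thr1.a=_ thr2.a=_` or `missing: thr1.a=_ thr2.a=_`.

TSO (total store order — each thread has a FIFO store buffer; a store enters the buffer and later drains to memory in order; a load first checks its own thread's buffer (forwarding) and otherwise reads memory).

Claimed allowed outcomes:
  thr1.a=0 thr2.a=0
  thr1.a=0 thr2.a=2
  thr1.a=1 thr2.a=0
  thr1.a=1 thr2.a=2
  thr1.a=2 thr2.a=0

missing: thr1.a=2 thr2.a=2

outcome vector order: (thr1.a,thr2.a)
[TSO] allowed = {0/0; 0/2; 1/0; 1/2; 2/0; 2/2}
TSO∖claimed = {2/2}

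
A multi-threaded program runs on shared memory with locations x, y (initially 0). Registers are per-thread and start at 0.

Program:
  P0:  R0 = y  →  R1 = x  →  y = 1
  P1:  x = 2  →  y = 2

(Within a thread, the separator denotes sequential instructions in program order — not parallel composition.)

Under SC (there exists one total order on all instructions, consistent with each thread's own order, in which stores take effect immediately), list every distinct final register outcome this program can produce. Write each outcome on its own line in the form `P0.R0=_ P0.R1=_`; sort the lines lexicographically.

outcome vector order: (P0.R0,P0.R1)
|SC outcomes| = 3

P0.R0=0 P0.R1=0
P0.R0=0 P0.R1=2
P0.R0=2 P0.R1=2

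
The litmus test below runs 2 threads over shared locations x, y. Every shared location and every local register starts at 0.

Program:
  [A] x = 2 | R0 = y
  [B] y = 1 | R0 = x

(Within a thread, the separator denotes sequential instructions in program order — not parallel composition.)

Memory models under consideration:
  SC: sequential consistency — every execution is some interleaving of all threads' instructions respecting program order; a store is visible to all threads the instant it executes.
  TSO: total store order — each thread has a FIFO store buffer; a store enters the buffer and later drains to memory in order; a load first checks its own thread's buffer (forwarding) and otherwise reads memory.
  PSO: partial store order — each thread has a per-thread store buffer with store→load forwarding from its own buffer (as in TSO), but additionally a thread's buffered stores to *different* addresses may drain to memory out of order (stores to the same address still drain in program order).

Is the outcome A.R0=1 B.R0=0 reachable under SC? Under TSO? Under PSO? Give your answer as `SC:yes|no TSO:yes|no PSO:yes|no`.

SC:yes TSO:yes PSO:yes

outcome vector order: (A.R0,B.R0)
SC (3): (0,2); (1,0); (1,2)
TSO (4): (0,0); (0,2); (1,0); (1,2)
PSO (4): (0,0); (0,2); (1,0); (1,2)
target (1,0) ∈ {SC,TSO,PSO}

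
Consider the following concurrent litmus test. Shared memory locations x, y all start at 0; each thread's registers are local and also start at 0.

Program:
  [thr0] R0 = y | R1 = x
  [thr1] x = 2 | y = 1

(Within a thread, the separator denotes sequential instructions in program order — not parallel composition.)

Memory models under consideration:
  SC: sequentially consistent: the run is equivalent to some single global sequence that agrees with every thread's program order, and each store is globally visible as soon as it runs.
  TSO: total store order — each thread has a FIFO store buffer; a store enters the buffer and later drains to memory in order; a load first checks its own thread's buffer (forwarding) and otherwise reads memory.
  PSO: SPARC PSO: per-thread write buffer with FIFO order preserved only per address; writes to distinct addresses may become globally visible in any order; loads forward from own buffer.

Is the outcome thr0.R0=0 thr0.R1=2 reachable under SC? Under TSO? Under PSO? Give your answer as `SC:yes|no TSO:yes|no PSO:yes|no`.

SC:yes TSO:yes PSO:yes

outcome vector order: (thr0.R0,thr0.R1)
[SC] allowed = {00 02 12}
[TSO] allowed = {00 02 12}
[PSO] allowed = {00 02 10 12}
target 02 ∈ {SC,TSO,PSO}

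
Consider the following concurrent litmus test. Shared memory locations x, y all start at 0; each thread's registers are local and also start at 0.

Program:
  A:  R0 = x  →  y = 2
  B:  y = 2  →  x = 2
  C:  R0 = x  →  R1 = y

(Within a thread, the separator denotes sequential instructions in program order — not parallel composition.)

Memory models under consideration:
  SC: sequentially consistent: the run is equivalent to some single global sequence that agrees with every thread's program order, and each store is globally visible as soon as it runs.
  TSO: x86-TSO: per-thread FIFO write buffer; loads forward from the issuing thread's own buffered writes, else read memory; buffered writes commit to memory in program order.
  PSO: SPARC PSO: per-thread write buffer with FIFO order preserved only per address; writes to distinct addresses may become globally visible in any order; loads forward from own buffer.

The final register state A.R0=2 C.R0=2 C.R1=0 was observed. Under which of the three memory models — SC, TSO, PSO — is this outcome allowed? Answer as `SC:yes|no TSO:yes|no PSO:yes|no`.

outcome vector order: (A.R0,C.R0,C.R1)
SC: 6 outcomes — {(0,0,0); (0,0,2); (0,2,2); (2,0,0); (2,0,2); (2,2,2)}
TSO: 6 outcomes — {(0,0,0); (0,0,2); (0,2,2); (2,0,0); (2,0,2); (2,2,2)}
PSO: 8 outcomes — {(0,0,0); (0,0,2); (0,2,0); (0,2,2); (2,0,0); (2,0,2); (2,2,0); (2,2,2)}
target (2,2,0) ∈ {PSO}

SC:no TSO:no PSO:yes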